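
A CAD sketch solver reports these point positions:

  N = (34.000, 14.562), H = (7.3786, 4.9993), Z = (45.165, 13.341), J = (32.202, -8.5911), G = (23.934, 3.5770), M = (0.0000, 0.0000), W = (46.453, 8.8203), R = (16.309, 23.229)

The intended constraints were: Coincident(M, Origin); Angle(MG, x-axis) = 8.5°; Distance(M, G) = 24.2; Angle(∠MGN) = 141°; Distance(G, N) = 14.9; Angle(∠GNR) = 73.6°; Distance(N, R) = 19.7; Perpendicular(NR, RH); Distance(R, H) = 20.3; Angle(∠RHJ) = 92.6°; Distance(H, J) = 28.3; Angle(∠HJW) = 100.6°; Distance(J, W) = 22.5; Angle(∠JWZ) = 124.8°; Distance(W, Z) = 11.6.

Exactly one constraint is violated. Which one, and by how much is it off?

Distance(W, Z) = 11.6 — off by 6.90.

M = (0.00, 0.00) ✓; MG at 8.500° ✓; |MG| = 24.20 ✓; ∠MGN = 141.0° ✓; |GN| = 14.90 ✓; ∠GNR = 73.60° ✓; |NR| = 19.70 ✓; ∠(NR, RH) = 90.00° ✓; |RH| = 20.30 ✓; ∠RHJ = 92.60° ✓; |HJ| = 28.30 ✓; ∠HJW = 100.6° ✓; |JW| = 22.50 ✓; ∠JWZ = 124.8° ✓; |WZ| = 4.701 ✗.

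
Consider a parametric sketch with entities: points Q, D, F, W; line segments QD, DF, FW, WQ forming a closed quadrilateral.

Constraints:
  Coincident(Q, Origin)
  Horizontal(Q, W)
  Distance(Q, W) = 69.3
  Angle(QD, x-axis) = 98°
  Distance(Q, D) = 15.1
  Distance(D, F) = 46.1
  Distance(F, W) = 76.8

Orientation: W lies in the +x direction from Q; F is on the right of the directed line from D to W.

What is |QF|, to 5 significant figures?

31.145

Checks: |DF| = 46.10 ✓; |FW| = 76.80 ✓.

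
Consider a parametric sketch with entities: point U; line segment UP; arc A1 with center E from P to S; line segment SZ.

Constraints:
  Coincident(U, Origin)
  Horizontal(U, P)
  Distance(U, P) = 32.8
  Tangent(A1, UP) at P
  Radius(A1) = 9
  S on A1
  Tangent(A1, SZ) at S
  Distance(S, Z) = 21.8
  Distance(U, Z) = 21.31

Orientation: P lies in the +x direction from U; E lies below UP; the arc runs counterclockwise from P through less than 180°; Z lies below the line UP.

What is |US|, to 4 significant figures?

26.53

Checks: |ES| = 9.000 ✓; ∠(ES, SZ) = 90.00° ✓; |SZ| = 21.80 ✓; |UZ| = 21.31 ✓.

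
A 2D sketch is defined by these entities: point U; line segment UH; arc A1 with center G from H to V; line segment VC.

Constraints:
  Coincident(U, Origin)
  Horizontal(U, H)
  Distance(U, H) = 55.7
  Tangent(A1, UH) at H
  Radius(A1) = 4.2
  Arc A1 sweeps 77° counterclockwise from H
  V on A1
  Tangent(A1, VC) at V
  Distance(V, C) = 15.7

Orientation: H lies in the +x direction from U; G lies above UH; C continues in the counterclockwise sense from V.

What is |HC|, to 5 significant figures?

20.058

U is at the origin; UH is horizontal with |UH| = 55.7 and H on the +x side, so H = (55.700, 0.0000). A1 meets UH tangentially, so GH is at right angles to UH, so G = H + (0, 4.2) = (55.700, 4.2000). On A1, H sits at bearing -90° from G; a 77° counterclockwise sweep puts V at bearing -13°, so V = G + 4.2·(cos -13°, sin -13°) = (59.792, 3.2552). Tangency of A1 to VC means the radius GV is perpendicular to VC, so VC runs along (−sin -13°, cos -13°); with |VC| = 15.7, C = (63.324, 18.553). Then |HC| = |C − H| = 20.058.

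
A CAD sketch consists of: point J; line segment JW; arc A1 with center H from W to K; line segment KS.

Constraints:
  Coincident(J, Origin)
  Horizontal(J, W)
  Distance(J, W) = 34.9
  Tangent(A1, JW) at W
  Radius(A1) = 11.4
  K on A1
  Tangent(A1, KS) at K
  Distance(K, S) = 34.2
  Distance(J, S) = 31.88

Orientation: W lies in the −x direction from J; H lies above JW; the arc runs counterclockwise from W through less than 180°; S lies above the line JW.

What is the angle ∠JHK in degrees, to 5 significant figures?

19.606°

Checks: |HK| = 11.40 ✓; ∠(HK, KS) = 90.00° ✓; |KS| = 34.20 ✓; |JS| = 31.88 ✓.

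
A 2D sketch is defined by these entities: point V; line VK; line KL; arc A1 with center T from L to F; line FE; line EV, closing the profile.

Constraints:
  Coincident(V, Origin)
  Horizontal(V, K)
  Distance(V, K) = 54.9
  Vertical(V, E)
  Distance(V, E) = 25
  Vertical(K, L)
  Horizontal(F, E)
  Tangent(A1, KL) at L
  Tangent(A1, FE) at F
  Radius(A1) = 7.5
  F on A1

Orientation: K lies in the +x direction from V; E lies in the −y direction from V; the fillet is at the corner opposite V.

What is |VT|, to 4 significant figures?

50.53

V is at the origin; V and K share the same y with |VK| = 54.9 and K on the +x side, so K = (54.90, 0.000). V and E share the same x with |VE| = 25.0 and E on the −y side, so E = (0.000, -25.00). The virtual corner opposite V is at (54.90, -25.00). Tangency of A1 to KL means the radius TL is perpendicular to KL and since A1 is tangent to FE there, TF ⟂ FE, with radius 7.5, so the center T sits 7.5 in from both sides at T = (47.40, -17.50). Then |VT| = |T − V| = 50.53.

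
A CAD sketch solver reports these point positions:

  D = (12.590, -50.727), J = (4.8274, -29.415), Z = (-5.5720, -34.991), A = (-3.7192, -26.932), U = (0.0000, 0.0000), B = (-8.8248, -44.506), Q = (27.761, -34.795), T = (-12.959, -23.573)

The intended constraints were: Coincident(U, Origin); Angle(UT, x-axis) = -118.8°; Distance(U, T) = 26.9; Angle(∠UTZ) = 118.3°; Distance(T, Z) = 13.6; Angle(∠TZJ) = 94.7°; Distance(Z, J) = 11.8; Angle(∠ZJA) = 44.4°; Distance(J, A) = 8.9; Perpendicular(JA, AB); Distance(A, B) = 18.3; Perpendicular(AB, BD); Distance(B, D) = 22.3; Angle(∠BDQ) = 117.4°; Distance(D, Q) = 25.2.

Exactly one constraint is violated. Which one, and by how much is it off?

Distance(D, Q) = 25.2 — off by 3.20.

U = (0.00, 0.00) ✓; UT at -118.8° ✓; |UT| = 26.90 ✓; ∠UTZ = 118.3° ✓; |TZ| = 13.60 ✓; ∠TZJ = 94.70° ✓; |ZJ| = 11.80 ✓; ∠ZJA = 44.40° ✓; |JA| = 8.900 ✓; ∠(JA, AB) = 90.00° ✓; |AB| = 18.30 ✓; ∠(AB, BD) = 90.00° ✓; |BD| = 22.30 ✓; ∠BDQ = 117.4° ✓; |DQ| = 22.00 ✗.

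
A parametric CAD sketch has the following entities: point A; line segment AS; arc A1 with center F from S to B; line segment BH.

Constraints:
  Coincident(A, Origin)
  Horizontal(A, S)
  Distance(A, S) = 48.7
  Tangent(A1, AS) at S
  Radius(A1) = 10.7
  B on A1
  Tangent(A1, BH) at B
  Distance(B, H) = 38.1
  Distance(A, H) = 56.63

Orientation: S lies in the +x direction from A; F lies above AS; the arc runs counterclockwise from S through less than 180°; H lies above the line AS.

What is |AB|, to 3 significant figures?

59.5

Checks: A.y = 0.00, S.y = 0.00 ✓; |FB| = 10.70 ✓; ∠(FB, BH) = 90.00° ✓; |BH| = 38.10 ✓; |AH| = 56.63 ✓.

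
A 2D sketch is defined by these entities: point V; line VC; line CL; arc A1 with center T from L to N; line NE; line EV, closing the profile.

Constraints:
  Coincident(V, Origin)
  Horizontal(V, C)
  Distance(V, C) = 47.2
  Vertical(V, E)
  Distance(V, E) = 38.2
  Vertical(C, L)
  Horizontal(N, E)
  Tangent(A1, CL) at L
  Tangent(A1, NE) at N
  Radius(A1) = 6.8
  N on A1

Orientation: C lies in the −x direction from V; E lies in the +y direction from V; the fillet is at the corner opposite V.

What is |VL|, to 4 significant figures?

56.69

V is at the origin; VC is horizontal with |VC| = 47.2 and C on the −x side, so C = (-47.20, 0.000). VE is vertical with |VE| = 38.2 and E on the +y side, so E = (0.000, 38.20). The virtual corner opposite V is at (-47.20, 38.20). Since A1 is tangent to CL there, TL ⟂ CL and A1 meets NE tangentially, so TN is at right angles to NE, with radius 6.8, so the center T sits 6.8 in from both sides at T = (-40.40, 31.40). That places the tangent points at L = (-47.20, 31.40) on CL and N = (-40.40, 38.20) on NE. Then |VL| = |L − V| = 56.69.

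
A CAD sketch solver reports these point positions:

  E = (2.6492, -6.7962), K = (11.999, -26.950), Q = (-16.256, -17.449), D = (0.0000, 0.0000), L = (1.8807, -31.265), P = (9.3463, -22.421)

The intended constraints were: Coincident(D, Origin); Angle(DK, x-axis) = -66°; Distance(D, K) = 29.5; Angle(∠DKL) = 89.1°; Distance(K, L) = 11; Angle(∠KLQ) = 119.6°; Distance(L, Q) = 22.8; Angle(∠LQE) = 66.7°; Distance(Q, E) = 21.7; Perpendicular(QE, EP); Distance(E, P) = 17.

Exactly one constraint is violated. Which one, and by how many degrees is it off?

Perpendicular(QE, EP) — off by 6.20°.

D = (0.00, 0.00) ✓; DK at -66.00° ✓; |DK| = 29.50 ✓; ∠DKL = 89.10° ✓; |KL| = 11.00 ✓; ∠KLQ = 119.6° ✓; |LQ| = 22.80 ✓; ∠LQE = 66.70° ✓; |QE| = 21.70 ✓; ∠(QE, EP) = 96.20° ✗; |EP| = 17.00 ✓.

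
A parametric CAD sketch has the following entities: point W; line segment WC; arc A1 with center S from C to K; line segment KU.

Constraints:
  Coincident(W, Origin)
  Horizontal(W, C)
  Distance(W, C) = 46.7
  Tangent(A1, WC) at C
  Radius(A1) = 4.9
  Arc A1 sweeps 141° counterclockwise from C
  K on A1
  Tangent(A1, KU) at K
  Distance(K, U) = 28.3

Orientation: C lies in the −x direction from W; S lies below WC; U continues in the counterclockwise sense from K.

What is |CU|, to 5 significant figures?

32.569

On A1, C sits at bearing 90° from S; a 141° counterclockwise sweep puts K at bearing 231°, so K = S + 4.9·(cos 231°, sin 231°) = (-49.784, -8.7080). A1 meets KU tangentially, so SK is at right angles to KU, so KU runs along (−sin 231°, cos 231°); with |KU| = 28.3, U = (-27.790, -26.518). Then |CU| = |U − C| = 32.569.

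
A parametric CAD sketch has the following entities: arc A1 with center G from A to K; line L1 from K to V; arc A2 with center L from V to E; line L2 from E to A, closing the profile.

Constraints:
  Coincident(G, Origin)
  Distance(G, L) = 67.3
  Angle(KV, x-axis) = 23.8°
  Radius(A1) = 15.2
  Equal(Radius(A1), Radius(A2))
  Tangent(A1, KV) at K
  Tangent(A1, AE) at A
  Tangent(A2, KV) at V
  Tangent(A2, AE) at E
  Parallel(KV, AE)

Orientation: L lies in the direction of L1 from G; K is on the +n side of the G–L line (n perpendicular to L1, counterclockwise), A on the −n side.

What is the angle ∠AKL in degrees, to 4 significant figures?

77.27°

The slot axis is L1's direction at 23.8°, so u = (cos 23.8°, sin 23.8°) = (0.9150, 0.4035) and n = (−sin 23.8°, cos 23.8°) = (-0.4035, 0.9150). G is at the origin and L lies 67.3 along u from G, so L = 67.3·u = (61.58, 27.16). Tangency of A1 to both parallel lines with radius 15.2 puts K and A at G ± 15.2·n: K = (-6.134, 13.91), A = (6.134, -13.91). Then cos ∠AKL = KA·KL / (|KA||KL|), giving 77.27°.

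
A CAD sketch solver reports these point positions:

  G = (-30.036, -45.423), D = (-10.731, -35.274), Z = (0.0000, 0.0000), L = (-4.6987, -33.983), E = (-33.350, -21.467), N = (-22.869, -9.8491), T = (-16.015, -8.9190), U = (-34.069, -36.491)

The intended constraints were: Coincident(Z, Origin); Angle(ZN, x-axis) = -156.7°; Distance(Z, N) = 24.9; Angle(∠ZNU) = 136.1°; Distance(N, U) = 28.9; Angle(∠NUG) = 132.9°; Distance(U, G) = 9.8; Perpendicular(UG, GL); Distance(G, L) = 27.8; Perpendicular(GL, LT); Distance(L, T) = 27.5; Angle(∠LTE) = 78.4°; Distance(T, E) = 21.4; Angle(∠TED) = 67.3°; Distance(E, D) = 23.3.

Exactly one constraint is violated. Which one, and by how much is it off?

Distance(E, D) = 23.3 — off by 3.20.

Z = (0.00, 0.00) ✓; ZN at -156.7° ✓; |ZN| = 24.90 ✓; ∠ZNU = 136.1° ✓; |NU| = 28.90 ✓; ∠NUG = 132.9° ✓; |UG| = 9.800 ✓; ∠(UG, GL) = 90.00° ✓; |GL| = 27.80 ✓; ∠(GL, LT) = 90.00° ✓; |LT| = 27.50 ✓; ∠LTE = 78.40° ✓; |TE| = 21.40 ✓; ∠TED = 67.30° ✓; |ED| = 26.50 ✗.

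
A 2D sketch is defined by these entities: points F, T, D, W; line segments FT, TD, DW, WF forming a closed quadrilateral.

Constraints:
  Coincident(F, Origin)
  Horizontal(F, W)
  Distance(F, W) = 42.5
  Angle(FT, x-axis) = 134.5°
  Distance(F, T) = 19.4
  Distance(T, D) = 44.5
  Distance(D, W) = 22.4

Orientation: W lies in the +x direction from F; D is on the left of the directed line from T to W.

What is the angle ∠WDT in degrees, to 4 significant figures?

115.4°

Checks: |FW| = 42.50 ✓; |FT| = 19.40 ✓; |TD| = 44.50 ✓; |DW| = 22.40 ✓.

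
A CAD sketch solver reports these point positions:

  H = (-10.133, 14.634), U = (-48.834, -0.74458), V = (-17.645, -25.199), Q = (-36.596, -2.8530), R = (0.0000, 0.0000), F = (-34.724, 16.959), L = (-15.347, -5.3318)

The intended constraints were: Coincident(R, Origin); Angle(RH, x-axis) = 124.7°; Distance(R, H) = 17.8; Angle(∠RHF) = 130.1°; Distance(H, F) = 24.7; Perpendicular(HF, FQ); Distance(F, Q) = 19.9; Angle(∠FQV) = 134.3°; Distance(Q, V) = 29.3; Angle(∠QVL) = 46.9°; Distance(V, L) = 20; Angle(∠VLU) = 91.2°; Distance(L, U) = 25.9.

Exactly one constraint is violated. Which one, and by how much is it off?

Distance(L, U) = 25.9 — off by 7.90.

R = (0.00, 0.00) ✓; RH at 124.7° ✓; |RH| = 17.80 ✓; ∠RHF = 130.1° ✓; |HF| = 24.70 ✓; ∠(HF, FQ) = 90.00° ✓; |FQ| = 19.90 ✓; ∠FQV = 134.3° ✓; |QV| = 29.30 ✓; ∠QVL = 46.90° ✓; |VL| = 20.00 ✓; ∠VLU = 91.20° ✓; |LU| = 33.80 ✗.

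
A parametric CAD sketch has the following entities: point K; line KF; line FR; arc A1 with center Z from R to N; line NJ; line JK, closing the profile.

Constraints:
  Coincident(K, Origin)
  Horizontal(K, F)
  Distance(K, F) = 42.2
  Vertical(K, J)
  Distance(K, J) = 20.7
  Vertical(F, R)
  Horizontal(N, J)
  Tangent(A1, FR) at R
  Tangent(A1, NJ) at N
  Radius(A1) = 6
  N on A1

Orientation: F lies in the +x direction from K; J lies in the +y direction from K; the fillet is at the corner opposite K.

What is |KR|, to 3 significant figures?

44.7

K is at the origin; KF is horizontal with |KF| = 42.2 and F on the +x side, so F = (42.2, 0.00). KJ is vertical with |KJ| = 20.7 and J on the +y side, so J = (0.00, 20.7). The virtual corner opposite K is at (42.2, 20.7). Tangency of A1 to FR means the radius ZR is perpendicular to FR and tangency of A1 to NJ means the radius ZN is perpendicular to NJ, with radius 6.0, so the center Z sits 6.0 in from both sides at Z = (36.2, 14.7). That places the tangent points at R = (42.2, 14.7) on FR and N = (36.2, 20.7) on NJ. Then |KR| = |R − K| = 44.7.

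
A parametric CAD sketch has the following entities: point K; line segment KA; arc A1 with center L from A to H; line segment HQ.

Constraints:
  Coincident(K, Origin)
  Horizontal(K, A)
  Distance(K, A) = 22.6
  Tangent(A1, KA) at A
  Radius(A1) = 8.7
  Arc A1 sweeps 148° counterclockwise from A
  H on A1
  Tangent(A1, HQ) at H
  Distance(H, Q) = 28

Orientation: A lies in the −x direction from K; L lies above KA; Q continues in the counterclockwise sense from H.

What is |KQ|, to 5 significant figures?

51.938

K is at the origin; K and A share the same y with |KA| = 22.6 and A on the −x side, so A = (-22.600, 0.0000). Since A1 is tangent to KA there, LA ⟂ KA, so L = A + (0, 8.7) = (-22.600, 8.7000). On A1, A sits at bearing -90° from L; a 148° counterclockwise sweep puts H at bearing 58°, so H = L + 8.7·(cos 58°, sin 58°) = (-17.990, 16.078). The tangent condition forces LH to be normal to HQ, so HQ runs along (−sin 58°, cos 58°); with |HQ| = 28.0, Q = (-41.735, 30.916). Then |KQ| = |Q − K| = 51.938.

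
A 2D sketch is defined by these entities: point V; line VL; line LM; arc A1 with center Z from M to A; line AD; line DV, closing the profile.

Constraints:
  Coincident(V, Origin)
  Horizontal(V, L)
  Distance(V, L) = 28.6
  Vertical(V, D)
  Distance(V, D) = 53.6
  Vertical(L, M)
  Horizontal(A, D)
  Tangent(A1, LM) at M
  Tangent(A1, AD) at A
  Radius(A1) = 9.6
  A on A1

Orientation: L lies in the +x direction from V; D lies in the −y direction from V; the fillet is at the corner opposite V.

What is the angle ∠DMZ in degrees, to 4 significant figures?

18.56°

The virtual corner opposite V is at (28.60, -53.60). The tangent condition forces ZM to be normal to LM and A1 meets AD tangentially, so ZA is at right angles to AD, with radius 9.6, so the center Z sits 9.6 in from both sides at Z = (19.00, -44.00). That places the tangent points at M = (28.60, -44.00) on LM and A = (19.00, -53.60) on AD. Then cos ∠DMZ = MD·MZ / (|MD||MZ|), giving 18.56°.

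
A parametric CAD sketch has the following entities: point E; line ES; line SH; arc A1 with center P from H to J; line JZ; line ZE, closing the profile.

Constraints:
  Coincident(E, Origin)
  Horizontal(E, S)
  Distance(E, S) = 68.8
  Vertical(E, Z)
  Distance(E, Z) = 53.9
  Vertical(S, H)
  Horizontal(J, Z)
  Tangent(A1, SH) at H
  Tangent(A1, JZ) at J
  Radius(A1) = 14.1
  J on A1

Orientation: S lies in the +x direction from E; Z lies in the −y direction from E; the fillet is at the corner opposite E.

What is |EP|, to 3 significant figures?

67.6

E is at the origin; E and S share the same y with |ES| = 68.8 and S on the +x side, so S = (68.8, 0.00). E and Z share the same x with |EZ| = 53.9 and Z on the −y side, so Z = (0.00, -53.9). The virtual corner opposite E is at (68.8, -53.9). Tangency of A1 to SH means the radius PH is perpendicular to SH and A1 meets JZ tangentially, so PJ is at right angles to JZ, with radius 14.1, so the center P sits 14.1 in from both sides at P = (54.7, -39.8). Then |EP| = |P − E| = 67.6.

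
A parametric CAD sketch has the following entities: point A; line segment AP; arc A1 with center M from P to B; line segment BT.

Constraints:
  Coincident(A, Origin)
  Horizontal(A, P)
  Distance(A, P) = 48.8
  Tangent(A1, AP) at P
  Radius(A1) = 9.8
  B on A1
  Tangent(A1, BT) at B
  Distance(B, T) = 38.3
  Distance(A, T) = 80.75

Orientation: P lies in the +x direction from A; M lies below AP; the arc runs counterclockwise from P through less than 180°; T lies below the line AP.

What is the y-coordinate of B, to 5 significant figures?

-16.365

Checks: ∠(MP, PA) = 90.00° ✓; |MB| = 9.800 ✓; ∠(MB, BT) = 90.00° ✓; |BT| = 38.30 ✓; |AT| = 80.75 ✓.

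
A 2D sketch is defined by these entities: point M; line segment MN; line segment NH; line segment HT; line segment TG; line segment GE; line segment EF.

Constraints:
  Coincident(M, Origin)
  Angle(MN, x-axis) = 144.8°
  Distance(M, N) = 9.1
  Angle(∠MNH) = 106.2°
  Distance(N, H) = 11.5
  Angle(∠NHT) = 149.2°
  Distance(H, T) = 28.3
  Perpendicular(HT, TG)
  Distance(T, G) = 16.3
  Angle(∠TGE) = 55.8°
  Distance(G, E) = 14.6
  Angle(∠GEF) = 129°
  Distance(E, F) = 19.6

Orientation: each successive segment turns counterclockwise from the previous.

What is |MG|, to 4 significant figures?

35.92

M is at the origin; MN runs at 144.8° with length 9.1, so N = (-7.436, 5.246). ∠MNH = 106.2° gives NH at -141.4° from the x-axis; with |NH| = 11.5, H = (-16.42, -1.929). ∠NHT = 149.2° gives HT at -110.6° from the x-axis; with |HT| = 28.3, T = (-26.38, -28.42). HT ⟂ TG, so TG runs at -20.60°; with |TG| = 16.3, G = (-11.12, -34.15). Then |MG| = |G − M| = 35.92.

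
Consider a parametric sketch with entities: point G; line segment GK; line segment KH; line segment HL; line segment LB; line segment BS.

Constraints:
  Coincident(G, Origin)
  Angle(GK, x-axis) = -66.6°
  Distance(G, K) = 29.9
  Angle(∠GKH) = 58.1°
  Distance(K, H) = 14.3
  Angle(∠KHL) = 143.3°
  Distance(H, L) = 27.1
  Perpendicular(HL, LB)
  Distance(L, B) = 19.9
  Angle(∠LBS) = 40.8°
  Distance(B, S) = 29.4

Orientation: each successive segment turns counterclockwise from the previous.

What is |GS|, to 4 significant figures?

23.40

HL is perpendicular to LB, so LB runs at -178.0°; with |LB| = 19.9, B = (-0.8182, 10.70). ∠LBS = 40.8° gives BS at -38.80° from the x-axis; with |BS| = 29.4, S = (22.09, -7.717). Then |GS| = |S − G| = 23.40.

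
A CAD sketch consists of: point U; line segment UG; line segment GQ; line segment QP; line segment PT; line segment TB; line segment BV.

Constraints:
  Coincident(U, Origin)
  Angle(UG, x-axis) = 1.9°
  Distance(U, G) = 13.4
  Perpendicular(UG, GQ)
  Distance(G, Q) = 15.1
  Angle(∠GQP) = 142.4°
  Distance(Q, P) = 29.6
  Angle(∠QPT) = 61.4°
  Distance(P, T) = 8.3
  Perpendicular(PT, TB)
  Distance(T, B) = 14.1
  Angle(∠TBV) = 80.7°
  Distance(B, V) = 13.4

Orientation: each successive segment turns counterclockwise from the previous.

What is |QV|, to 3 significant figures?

23.7

U is at the origin; UG runs at 1.9° with length 13.4, so G = (13.4, 0.444). UG ⟂ GQ, so GQ runs at 91.9°; with |GQ| = 15.1, Q = (12.9, 15.5). ∠GQP = 142.4° gives QP at 130° from the x-axis; with |QP| = 29.6, P = (-5.94, 38.4). ∠QPT = 61.4° gives PT at -112° from the x-axis; with |PT| = 8.3, T = (-9.03, 30.7). The perpendicularity gives TB at right angles to PT, so TB runs at -21.9°; with |TB| = 14.1, B = (4.05, 25.4). ∠TBV = 80.7° gives BV at 77.4° from the x-axis; with |BV| = 13.4, V = (6.97, 38.5). Then |QV| = |V − Q| = 23.7.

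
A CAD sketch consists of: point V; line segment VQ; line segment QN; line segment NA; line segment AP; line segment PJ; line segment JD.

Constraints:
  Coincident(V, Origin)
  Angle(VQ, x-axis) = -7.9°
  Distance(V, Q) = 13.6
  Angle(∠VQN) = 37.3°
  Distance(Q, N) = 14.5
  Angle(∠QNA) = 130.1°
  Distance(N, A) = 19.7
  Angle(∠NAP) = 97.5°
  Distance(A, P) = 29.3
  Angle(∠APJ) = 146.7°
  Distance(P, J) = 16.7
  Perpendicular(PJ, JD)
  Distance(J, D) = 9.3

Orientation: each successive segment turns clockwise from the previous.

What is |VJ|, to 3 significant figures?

38.0

V is at the origin; VQ runs at -7.9° with length 13.6, so Q = (13.5, -1.87). ∠VQN = 37.3° gives QN at -151° from the x-axis; with |QN| = 14.5, N = (0.838, -8.99). ∠QNA = 130.1° gives NA at 160° from the x-axis; with |NA| = 19.7, A = (-17.6, -2.09). ∠NAP = 97.5° gives AP at 77.0° from the x-axis; with |AP| = 29.3, P = (-11.0, 26.5). ∠APJ = 146.7° gives PJ at 43.7° from the x-axis; with |PJ| = 16.7, J = (1.05, 38.0). Then |VJ| = |J − V| = 38.0.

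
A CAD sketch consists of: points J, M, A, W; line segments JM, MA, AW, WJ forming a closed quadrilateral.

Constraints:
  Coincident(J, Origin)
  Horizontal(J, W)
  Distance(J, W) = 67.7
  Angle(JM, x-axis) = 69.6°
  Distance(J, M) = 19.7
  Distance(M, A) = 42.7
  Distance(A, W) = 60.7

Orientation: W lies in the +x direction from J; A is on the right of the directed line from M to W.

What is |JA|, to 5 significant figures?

26.739

Checks: JM at 69.60° ✓; |MA| = 42.70 ✓; |AW| = 60.70 ✓.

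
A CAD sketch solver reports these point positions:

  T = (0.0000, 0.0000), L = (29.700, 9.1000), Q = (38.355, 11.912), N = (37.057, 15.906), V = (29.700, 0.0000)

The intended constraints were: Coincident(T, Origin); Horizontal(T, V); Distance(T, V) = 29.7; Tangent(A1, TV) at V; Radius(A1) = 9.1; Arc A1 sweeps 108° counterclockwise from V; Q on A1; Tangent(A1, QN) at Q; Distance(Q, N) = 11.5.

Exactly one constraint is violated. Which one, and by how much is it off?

Distance(Q, N) = 11.5 — off by 7.30.

T = (0.00, 0.00) ✓; T.y = 0.00, V.y = 0.00 ✓; |TV| = 29.70 ✓; ∠(LV, VT) = 90.00° ✓; |LV| = 9.100 ✓; bearing(L→Q) − bearing(L→V) = 108.0° ✓; |LQ| = 9.100 ✓; ∠(LQ, QN) = 90.00° ✓; |QN| = 4.200 ✗.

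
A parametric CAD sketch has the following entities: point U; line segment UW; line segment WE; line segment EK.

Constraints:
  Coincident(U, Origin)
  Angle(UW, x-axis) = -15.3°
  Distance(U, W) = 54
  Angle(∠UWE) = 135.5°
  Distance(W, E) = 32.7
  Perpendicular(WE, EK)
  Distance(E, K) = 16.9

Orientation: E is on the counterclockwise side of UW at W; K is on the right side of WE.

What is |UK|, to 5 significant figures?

89.828

U is at the origin; UW runs at -15.3° with length 54.0, so W = 54.0·(cos -15.3°, sin -15.3°) = (52.086, -14.249). ∠UWE = 135.5°, so WE runs at -15.3° + (180° − 135.5°) = 29.200° from the x-axis; with |WE| = 32.7, E = W + 32.7·(cos 29.200°, sin 29.200°) = (80.631, 1.7039). WE is perpendicular to EK; with |EK| = 16.9 on the right of WE, K = E + 16.9·(0.48786, -0.87292) = (88.875, -13.049). Then |UK| = |K − U| = 89.828.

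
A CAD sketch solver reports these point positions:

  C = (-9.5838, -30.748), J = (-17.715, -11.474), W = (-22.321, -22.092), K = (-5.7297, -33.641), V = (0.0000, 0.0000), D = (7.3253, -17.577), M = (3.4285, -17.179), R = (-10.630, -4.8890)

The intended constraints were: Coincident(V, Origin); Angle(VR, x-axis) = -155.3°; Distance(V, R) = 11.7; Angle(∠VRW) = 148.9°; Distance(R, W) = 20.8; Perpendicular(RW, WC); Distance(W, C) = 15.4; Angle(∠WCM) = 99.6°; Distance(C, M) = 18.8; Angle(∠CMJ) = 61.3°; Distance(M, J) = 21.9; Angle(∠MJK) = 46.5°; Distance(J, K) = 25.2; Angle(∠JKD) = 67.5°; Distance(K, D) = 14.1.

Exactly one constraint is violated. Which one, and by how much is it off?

Distance(K, D) = 14.1 — off by 6.60.

V = (0.00, 0.00) ✓; VR at -155.3° ✓; |VR| = 11.70 ✓; ∠VRW = 148.9° ✓; |RW| = 20.80 ✓; ∠(RW, WC) = 90.00° ✓; |WC| = 15.40 ✓; ∠WCM = 99.60° ✓; |CM| = 18.80 ✓; ∠CMJ = 61.30° ✓; |MJ| = 21.90 ✓; ∠MJK = 46.50° ✓; |JK| = 25.20 ✓; ∠JKD = 67.50° ✓; |KD| = 20.70 ✗.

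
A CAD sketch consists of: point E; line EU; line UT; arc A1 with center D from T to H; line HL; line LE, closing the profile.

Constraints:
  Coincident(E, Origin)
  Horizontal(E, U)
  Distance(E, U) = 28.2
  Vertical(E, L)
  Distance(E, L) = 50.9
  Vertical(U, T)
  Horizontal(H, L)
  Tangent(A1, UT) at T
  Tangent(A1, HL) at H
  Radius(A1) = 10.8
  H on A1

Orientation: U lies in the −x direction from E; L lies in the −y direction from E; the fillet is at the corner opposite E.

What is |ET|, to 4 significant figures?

49.02

The virtual corner opposite E is at (-28.20, -50.90). Since A1 is tangent to UT there, DT ⟂ UT and tangency of A1 to HL means the radius DH is perpendicular to HL, with radius 10.8, so the center D sits 10.8 in from both sides at D = (-17.40, -40.10). That places the tangent points at T = (-28.20, -40.10) on UT and H = (-17.40, -50.90) on HL. Then |ET| = |T − E| = 49.02.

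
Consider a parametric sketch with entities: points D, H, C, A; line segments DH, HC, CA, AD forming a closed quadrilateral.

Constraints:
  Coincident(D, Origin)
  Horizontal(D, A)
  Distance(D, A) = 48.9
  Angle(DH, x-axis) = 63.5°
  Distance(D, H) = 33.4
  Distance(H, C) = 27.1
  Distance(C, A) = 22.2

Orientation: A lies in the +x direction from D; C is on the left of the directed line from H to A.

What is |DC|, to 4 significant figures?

45.21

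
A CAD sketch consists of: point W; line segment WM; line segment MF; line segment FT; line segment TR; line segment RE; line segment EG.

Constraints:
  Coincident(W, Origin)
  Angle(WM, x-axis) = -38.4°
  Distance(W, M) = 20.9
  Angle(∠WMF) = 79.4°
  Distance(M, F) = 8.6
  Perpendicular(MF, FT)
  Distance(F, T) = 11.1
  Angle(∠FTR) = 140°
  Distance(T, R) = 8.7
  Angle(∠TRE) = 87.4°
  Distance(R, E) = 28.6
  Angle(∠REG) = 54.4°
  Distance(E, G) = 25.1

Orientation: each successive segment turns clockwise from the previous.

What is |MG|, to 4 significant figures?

9.372

W is at the origin; WM runs at -38.4° with length 20.9, so M = (16.38, -12.98). ∠WMF = 79.4° gives MF at -139.0° from the x-axis; with |MF| = 8.6, F = (9.889, -18.62). The perpendicularity gives FT at right angles to MF, so FT runs at 131.0°; with |FT| = 11.1, T = (2.606, -10.25). ∠FTR = 140.0° gives TR at 91.00° from the x-axis; with |TR| = 8.7, R = (2.455, -1.548). ∠TRE = 87.4° gives RE at -1.600° from the x-axis; with |RE| = 28.6, E = (31.04, -2.347). ∠REG = 54.4° gives EG at -127.2° from the x-axis; with |EG| = 25.1, G = (15.87, -22.34). Then |MG| = |G − M| = 9.372.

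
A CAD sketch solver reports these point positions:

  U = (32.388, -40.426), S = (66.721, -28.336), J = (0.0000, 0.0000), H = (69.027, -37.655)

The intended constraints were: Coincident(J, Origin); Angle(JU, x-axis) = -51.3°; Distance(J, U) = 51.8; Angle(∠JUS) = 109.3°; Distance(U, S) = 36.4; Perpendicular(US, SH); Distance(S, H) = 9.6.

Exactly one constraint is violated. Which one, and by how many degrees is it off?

Perpendicular(US, SH) — off by 5.50°.

J = (0.00, 0.00) ✓; JU at -51.30° ✓; |JU| = 51.80 ✓; ∠JUS = 109.3° ✓; |US| = 36.40 ✓; ∠(US, SH) = 95.50° ✗; |SH| = 9.600 ✓.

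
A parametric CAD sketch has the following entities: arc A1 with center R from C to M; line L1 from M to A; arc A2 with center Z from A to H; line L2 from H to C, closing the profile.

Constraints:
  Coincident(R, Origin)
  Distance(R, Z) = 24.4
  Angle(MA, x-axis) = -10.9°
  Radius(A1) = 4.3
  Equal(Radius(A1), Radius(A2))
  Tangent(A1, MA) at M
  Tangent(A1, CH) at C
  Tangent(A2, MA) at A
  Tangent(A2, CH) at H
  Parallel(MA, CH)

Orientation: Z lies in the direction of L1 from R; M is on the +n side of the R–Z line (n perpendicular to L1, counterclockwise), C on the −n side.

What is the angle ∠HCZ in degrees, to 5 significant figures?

9.9946°

The slot axis is L1's direction at -10.9°, so u = (cos -10.9°, sin -10.9°) = (0.98196, -0.18910) and n = (−sin -10.9°, cos -10.9°) = (0.18910, 0.98196). R is at the origin and Z lies 24.4 along u from R, so Z = 24.4·u = (23.960, -4.6139). Tangency of A1 to both parallel lines with radius 4.3 puts M and C at R ± 4.3·n: M = (0.81311, 4.2224), C = (-0.81311, -4.2224). Equal radii place A and H the same way about Z: A = Z + 4.3·n = (24.773, -0.39151), H = Z − 4.3·n = (23.147, -8.8364). Then cos ∠HCZ = CH·CZ / (|CH||CZ|), giving 9.9946°.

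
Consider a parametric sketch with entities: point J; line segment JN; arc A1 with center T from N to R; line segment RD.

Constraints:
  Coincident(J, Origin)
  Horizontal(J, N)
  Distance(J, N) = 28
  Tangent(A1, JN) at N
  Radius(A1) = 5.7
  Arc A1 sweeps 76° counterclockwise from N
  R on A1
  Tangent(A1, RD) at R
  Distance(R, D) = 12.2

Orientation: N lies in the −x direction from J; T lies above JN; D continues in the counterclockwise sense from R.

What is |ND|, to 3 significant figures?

18.2

J is at the origin; J and N share the same y with |JN| = 28.0 and N on the −x side, so N = (-28.0, 0.00). The tangent condition forces TN to be normal to JN, so T = N + (0, 5.7) = (-28.0, 5.70). On A1, N sits at bearing -90° from T; a 76° counterclockwise sweep puts R at bearing -14°, so R = T + 5.7·(cos -14°, sin -14°) = (-22.5, 4.32). The tangent condition forces TR to be normal to RD, so RD runs along (−sin -14°, cos -14°); with |RD| = 12.2, D = (-19.5, 16.2). Then |ND| = |D − N| = 18.2.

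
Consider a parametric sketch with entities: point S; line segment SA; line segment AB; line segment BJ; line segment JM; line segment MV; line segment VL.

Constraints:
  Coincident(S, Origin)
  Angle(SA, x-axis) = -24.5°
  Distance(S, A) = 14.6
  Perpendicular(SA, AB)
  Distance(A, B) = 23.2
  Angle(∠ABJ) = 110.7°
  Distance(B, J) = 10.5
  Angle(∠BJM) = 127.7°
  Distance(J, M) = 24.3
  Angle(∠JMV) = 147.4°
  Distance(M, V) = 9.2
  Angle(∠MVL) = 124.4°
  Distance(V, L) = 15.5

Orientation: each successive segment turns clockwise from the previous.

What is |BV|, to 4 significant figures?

38.62

S is at the origin; SA runs at -24.5° with length 14.6, so A = (13.29, -6.055). The perpendicularity gives AB at right angles to SA, so AB runs at -114.5°; with |AB| = 23.2, B = (3.665, -27.17). ∠ABJ = 110.7° gives BJ at 176.2° from the x-axis; with |BJ| = 10.5, J = (-6.812, -26.47). ∠BJM = 127.7° gives JM at 123.9° from the x-axis; with |JM| = 24.3, M = (-20.37, -6.300). ∠JMV = 147.4° gives MV at 91.30° from the x-axis; with |MV| = 9.2, V = (-20.57, 2.897). Then |BV| = |V − B| = 38.62.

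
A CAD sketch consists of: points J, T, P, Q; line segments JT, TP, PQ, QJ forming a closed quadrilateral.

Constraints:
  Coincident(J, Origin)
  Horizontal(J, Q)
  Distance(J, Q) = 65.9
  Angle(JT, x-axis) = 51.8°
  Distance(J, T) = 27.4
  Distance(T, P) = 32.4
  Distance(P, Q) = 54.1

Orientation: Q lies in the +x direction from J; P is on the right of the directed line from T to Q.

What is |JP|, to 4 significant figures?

16.66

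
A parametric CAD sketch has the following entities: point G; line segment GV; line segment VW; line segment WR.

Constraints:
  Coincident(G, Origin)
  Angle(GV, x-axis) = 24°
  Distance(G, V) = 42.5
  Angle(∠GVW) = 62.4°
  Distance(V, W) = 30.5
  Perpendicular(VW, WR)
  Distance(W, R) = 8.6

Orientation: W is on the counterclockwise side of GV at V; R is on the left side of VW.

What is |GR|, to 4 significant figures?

31.01

∠GVW = 62.4°, so VW runs at 24.0° + (180° − 62.4°) = 141.6° from the x-axis; with |VW| = 30.5, W = V + 30.5·(cos 141.6°, sin 141.6°) = (14.92, 36.23). The perpendicularity gives WR at right angles to VW; with |WR| = 8.6 on the left of VW, R = W + 8.6·(-0.6211, -0.7837) = (9.581, 29.49). Then |GR| = |R − G| = 31.01.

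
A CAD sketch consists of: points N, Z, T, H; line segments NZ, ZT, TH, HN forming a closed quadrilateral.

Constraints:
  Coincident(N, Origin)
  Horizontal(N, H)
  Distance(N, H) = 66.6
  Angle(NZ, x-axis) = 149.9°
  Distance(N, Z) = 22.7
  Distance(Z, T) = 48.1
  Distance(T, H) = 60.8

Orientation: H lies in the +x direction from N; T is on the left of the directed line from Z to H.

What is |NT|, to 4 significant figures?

43.63

Checks: |ZT| = 48.10 ✓; |TH| = 60.80 ✓.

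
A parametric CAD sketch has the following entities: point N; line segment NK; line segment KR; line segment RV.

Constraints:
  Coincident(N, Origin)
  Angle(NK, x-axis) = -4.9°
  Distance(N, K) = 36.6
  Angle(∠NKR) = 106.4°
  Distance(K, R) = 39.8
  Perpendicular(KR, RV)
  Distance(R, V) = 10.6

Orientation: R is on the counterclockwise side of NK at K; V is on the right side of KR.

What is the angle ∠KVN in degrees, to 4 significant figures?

27.44°

N is at the origin; NK runs at -4.9° with length 36.6, so K = 36.6·(cos -4.9°, sin -4.9°) = (36.47, -3.126). ∠NKR = 106.4°, so KR runs at -4.9° + (180° − 106.4°) = 68.70° from the x-axis; with |KR| = 39.8, R = K + 39.8·(cos 68.70°, sin 68.70°) = (50.92, 33.96). KR is perpendicular to RV; with |RV| = 10.6 on the right of KR, V = R + 10.6·(0.9317, -0.3633) = (60.80, 30.10). Then cos ∠KVN = VK·VN / (|VK||VN|), giving 27.44°.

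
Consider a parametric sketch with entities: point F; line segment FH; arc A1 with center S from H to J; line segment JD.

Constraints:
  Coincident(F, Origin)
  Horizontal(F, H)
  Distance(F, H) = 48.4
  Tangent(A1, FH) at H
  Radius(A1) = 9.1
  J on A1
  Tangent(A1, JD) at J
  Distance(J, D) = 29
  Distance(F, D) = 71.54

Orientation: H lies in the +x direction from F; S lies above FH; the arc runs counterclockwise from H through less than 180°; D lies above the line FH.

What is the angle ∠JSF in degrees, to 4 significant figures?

161.2°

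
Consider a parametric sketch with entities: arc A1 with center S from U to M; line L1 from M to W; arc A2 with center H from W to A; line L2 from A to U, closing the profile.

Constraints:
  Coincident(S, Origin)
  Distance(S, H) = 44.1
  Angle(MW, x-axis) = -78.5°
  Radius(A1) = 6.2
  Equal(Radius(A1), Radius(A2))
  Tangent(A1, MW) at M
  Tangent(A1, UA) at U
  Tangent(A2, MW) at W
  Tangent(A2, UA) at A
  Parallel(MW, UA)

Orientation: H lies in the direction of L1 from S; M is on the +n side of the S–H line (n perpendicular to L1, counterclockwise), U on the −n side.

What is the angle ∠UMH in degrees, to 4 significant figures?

82.00°

The slot axis is L1's direction at -78.5°, so u = (cos -78.5°, sin -78.5°) = (0.1994, -0.9799) and n = (−sin -78.5°, cos -78.5°) = (0.9799, 0.1994). S is at the origin and H lies 44.1 along u from S, so H = 44.1·u = (8.792, -43.21). Tangency of A1 to both parallel lines with radius 6.2 puts M and U at S ± 6.2·n: M = (6.076, 1.236), U = (-6.076, -1.236). Then cos ∠UMH = MU·MH / (|MU||MH|), giving 82.00°.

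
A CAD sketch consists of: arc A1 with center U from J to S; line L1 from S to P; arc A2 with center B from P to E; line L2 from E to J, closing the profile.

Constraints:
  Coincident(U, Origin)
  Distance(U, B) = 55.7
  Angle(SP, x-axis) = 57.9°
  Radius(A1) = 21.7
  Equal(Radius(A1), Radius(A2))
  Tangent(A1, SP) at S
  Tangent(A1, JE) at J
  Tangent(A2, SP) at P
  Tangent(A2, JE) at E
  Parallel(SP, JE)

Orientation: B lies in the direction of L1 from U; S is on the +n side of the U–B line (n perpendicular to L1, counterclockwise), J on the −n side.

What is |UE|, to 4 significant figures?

59.78

Tangency of A1 to both parallel lines with radius 21.7 puts S and J at U ± 21.7·n: S = (-18.38, 11.53), J = (18.38, -11.53). Equal radii place P and E the same way about B: P = B + 21.7·n = (11.22, 58.72), E = B − 21.7·n = (47.98, 35.65). Then |UE| = |E − U| = 59.78.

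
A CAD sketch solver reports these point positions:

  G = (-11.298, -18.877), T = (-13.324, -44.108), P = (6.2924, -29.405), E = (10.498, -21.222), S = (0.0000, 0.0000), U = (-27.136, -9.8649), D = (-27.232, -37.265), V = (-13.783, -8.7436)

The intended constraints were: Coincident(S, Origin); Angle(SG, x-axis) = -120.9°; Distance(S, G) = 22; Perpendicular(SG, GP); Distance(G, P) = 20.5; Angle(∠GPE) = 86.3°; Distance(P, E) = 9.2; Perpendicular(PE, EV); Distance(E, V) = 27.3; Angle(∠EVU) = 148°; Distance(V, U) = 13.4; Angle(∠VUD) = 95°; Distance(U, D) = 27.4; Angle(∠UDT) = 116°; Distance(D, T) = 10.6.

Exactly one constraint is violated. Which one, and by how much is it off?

Distance(D, T) = 10.6 — off by 4.90.

S = (0.00, 0.00) ✓; SG at -120.9° ✓; |SG| = 22.00 ✓; ∠(SG, GP) = 90.00° ✓; |GP| = 20.50 ✓; ∠GPE = 86.30° ✓; |PE| = 9.200 ✓; ∠(PE, EV) = 90.00° ✓; |EV| = 27.30 ✓; ∠EVU = 148.0° ✓; |VU| = 13.40 ✓; ∠VUD = 95.00° ✓; |UD| = 27.40 ✓; ∠UDT = 116.0° ✓; |DT| = 15.50 ✗.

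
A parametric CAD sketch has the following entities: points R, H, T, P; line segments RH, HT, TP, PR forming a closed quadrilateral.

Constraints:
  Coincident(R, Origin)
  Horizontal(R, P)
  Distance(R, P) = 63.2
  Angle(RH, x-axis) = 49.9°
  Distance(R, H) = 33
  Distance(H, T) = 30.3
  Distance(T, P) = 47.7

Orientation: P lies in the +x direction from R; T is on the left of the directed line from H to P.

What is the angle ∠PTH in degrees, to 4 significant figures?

74.00°

R is at the origin; R and P share the same y with |RP| = 63.2 and P in +x, so P = (63.2, 0). RH runs at 49.9° with |RH| = 33.0, so H = (21.26, 25.24). T is determined by |HT| = 30.3 and |TP| = 47.7 together: it lies at the intersection of circle(H, 30.3) and circle(P, 47.7). With |HP| = 48.95, the foot of the radical line on HP is 10.61 from H and the perpendicular offset is √(30.3² − 10.61²) = 28.38. Taking the left-of-HP solution: T = (44.98, 44.09).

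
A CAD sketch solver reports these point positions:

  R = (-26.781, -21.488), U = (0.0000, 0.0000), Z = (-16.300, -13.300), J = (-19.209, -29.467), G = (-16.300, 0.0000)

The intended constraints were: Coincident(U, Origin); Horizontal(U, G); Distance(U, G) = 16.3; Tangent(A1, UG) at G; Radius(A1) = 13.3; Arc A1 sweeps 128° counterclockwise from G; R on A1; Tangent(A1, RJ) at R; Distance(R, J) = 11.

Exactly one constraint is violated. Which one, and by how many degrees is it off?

Tangent(A1, RJ) at R — off by 5.50°.

U = (0.00, 0.00) ✓; U.y = 0.00, G.y = 0.00 ✓; |UG| = 16.30 ✓; ∠(ZG, GU) = 90.00° ✓; |ZG| = 13.30 ✓; bearing(Z→R) − bearing(Z→G) = 128.0° ✓; |ZR| = 13.30 ✓; ∠(ZR, RJ) = 84.50° ✗; |RJ| = 11.00 ✓.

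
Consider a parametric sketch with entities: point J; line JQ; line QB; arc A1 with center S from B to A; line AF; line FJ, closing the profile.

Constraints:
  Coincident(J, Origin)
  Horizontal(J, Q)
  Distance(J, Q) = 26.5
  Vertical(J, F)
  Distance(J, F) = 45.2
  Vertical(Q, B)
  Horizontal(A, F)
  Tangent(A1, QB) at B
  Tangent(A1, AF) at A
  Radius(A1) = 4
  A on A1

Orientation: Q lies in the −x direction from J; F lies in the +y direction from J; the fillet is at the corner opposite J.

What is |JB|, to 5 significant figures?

48.987

J is at the origin; J and Q share the same y with |JQ| = 26.5 and Q on the −x side, so Q = (-26.500, 0.0000). J and F share the same x with |JF| = 45.2 and F on the +y side, so F = (0.0000, 45.200). The virtual corner opposite J is at (-26.500, 45.200). The tangent condition forces SB to be normal to QB and since A1 is tangent to AF there, SA ⟂ AF, with radius 4.0, so the center S sits 4.0 in from both sides at S = (-22.500, 41.200). That places the tangent points at B = (-26.500, 41.200) on QB and A = (-22.500, 45.200) on AF. Then |JB| = |B − J| = 48.987.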